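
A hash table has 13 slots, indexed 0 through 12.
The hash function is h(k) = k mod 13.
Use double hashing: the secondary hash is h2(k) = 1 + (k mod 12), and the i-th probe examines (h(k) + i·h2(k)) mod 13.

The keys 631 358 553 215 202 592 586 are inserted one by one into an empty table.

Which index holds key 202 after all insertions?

3

631 hashes to 7; slot 7 is free → place at 7.
358 hashes to 7, h2=11; 7 taken → place at 5.
553 hashes to 7, h2=2; 7 taken → place at 9.
215 hashes to 7, h2=12; 7 taken → place at 6.
202 hashes to 7, h2=11; 7,5 taken → place at 3.
592 hashes to 7, h2=5; 7 taken → place at 12.
586 hashes to 1; slot 1 is free → place at 1.
Table: [∅, 586, ∅, 202, ∅, 358, 215, 631, ∅, 553, ∅, ∅, 592]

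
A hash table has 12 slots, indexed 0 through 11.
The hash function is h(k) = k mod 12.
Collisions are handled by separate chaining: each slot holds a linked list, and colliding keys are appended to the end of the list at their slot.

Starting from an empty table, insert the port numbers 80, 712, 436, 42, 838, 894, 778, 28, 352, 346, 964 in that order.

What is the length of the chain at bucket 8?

Insert 80: h=8, bucket 8 empty → new chain.
Insert 712: h=4, bucket 4 empty → new chain.
Insert 436: h=4, bucket 4 nonempty → append to chain.
Insert 42: h=6, bucket 6 empty → new chain.
Insert 838: h=10, bucket 10 empty → new chain.
Insert 894: h=6, bucket 6 nonempty → append to chain.
Insert 778: h=10, bucket 10 nonempty → append to chain.
Insert 28: h=4, bucket 4 nonempty → append to chain.
Insert 352: h=4, bucket 4 nonempty → append to chain.
Insert 346: h=10, bucket 10 nonempty → append to chain.
Insert 964: h=4, bucket 4 nonempty → append to chain.
Final buckets:
0: _
1: _
2: _
3: _
4: 712 -> 436 -> 28 -> 352 -> 964
5: _
6: 42 -> 894
7: _
8: 80
9: _
10: 838 -> 778 -> 346
11: _

1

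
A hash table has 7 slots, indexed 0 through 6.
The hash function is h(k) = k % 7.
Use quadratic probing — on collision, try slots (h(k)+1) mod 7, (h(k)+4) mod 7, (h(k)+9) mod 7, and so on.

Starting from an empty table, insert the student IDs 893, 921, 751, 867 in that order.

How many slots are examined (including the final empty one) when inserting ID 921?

893: h=4 => slot 4
921: h=4, probe 4,5 => slot 5
751: h=2 => slot 2
867: h=6 => slot 6
Table: [—, —, 751, —, 893, 921, 867]

2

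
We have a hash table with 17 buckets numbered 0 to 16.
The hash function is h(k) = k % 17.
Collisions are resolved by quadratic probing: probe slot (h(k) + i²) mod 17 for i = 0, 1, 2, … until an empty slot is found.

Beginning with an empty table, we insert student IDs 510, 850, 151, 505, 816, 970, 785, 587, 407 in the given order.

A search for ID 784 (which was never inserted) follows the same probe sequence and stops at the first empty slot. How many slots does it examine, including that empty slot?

510: h=0 -> slot 0
850: h=0, probe 0,1 -> slot 1
151: h=15 -> slot 15
505: h=12 -> slot 12
816: h=0, probe 0,1,4 -> slot 4
970: h=1, probe 1,2 -> slot 2
785: h=3 -> slot 3
587: h=9 -> slot 9
407: h=16 -> slot 16
Table: [510, 850, 970, 785, 816, _, _, _, _, 587, _, _, 505, _, _, 151, 407]
Lookup 784: h=2, probe 2,3,6 → slot 6 empty, not found.

3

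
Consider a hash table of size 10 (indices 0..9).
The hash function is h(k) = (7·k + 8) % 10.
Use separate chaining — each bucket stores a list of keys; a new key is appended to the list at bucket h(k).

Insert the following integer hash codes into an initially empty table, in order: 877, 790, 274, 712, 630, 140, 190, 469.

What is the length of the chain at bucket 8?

Insert 877: h=7, bucket 7 empty -> new chain.
Insert 790: h=8, bucket 8 empty -> new chain.
Insert 274: h=6, bucket 6 empty -> new chain.
Insert 712: h=2, bucket 2 empty -> new chain.
Insert 630: h=8, bucket 8 nonempty -> append to chain.
Insert 140: h=8, bucket 8 nonempty -> append to chain.
Insert 190: h=8, bucket 8 nonempty -> append to chain.
Insert 469: h=1, bucket 1 empty -> new chain.
Final buckets:
0: -
1: 469
2: 712
3: -
4: -
5: -
6: 274
7: 877
8: 790 -> 630 -> 140 -> 190
9: -

4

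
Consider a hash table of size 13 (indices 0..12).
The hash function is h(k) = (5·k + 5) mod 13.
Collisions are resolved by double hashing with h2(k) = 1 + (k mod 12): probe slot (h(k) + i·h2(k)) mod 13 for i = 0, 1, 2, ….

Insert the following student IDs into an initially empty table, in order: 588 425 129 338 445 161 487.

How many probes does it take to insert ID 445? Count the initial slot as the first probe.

2

588 hashes to 7; slot 7 is free -> place at 7.
425 hashes to 11; slot 11 is free -> place at 11.
129 hashes to 0; slot 0 is free -> place at 0.
338 hashes to 5; slot 5 is free -> place at 5.
445 hashes to 7, h2=2; 7 taken -> place at 9.
161 hashes to 4; slot 4 is free -> place at 4.
487 hashes to 9, h2=8; 9,4 taken -> place at 12.
Table: [129, —, —, —, 161, 338, —, 588, —, 445, —, 425, 487]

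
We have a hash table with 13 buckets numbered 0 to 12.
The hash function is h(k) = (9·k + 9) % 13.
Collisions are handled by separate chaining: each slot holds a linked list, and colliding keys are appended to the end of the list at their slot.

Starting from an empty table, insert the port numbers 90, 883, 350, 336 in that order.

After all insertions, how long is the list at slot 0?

3

Insert 90: h=0, bucket 0 empty -> new chain.
Insert 883: h=0, bucket 0 nonempty -> append to chain.
Insert 350: h=0, bucket 0 nonempty -> append to chain.
Insert 336: h=4, bucket 4 empty -> new chain.
Final buckets:
0: 90 -> 883 -> 350
1: ∅
2: ∅
3: ∅
4: 336
5: ∅
6: ∅
7: ∅
8: ∅
9: ∅
10: ∅
11: ∅
12: ∅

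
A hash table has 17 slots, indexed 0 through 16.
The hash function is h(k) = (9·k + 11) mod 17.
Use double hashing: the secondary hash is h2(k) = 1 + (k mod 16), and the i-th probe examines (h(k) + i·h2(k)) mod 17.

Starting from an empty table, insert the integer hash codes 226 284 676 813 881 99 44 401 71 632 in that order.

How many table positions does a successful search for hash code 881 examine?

226: h=5 => slot 5
284: h=0 => slot 0
676: h=9 => slot 9
813: h=1 => slot 1
881: h=1, h2=2, probe 1,3 => slot 3
99: h=1, h2=4, probe 1,5,9,13 => slot 13
44: h=16 => slot 16
401: h=16, h2=2, probe 16,1,3,5,7 => slot 7
71: h=4 => slot 4
632: h=4, h2=9, probe 4,13,5,14 => slot 14
Table: [284, 813, -, 881, 71, 226, -, 401, -, 676, -, -, -, 99, 632, -, 44]
Lookup 881: h=1, h2=2, probe 1,3 → found at 3.

2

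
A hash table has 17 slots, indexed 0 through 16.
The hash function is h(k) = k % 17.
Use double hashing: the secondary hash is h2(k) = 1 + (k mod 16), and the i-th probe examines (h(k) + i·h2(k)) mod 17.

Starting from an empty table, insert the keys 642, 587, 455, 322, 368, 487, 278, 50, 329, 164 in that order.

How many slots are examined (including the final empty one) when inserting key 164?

5

642 hashes to 13; slot 13 is free -> place at 13.
587 hashes to 9; slot 9 is free -> place at 9.
455 hashes to 13, h2=8; 13 taken -> place at 4.
322 hashes to 16; slot 16 is free -> place at 16.
368 hashes to 11; slot 11 is free -> place at 11.
487 hashes to 11, h2=8; 11 taken -> place at 2.
278 hashes to 6; slot 6 is free -> place at 6.
50 hashes to 16, h2=3; 16,2 taken -> place at 5.
329 hashes to 6, h2=10; 6,16,9,2 taken -> place at 12.
164 hashes to 11, h2=5; 11,16,4,9 taken -> place at 14.
Table: [—, —, 487, —, 455, 50, 278, —, —, 587, —, 368, 329, 642, 164, —, 322]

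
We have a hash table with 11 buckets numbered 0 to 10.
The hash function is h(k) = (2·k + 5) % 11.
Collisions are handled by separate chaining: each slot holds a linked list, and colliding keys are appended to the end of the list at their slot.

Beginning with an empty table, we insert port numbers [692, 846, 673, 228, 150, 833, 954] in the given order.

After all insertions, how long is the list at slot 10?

3

692 -> bucket 3
846 -> bucket 3 (collision)
673 -> bucket 9
228 -> bucket 10
150 -> bucket 8
833 -> bucket 10 (collision)
954 -> bucket 10 (collision)
Final buckets:
0: -
1: -
2: -
3: 692 -> 846
4: -
5: -
6: -
7: -
8: 150
9: 673
10: 228 -> 833 -> 954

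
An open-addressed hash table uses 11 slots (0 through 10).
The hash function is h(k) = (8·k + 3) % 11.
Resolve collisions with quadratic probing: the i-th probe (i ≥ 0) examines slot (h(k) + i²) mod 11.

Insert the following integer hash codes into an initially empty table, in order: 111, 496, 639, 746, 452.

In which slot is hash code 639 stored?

4

111 hashes to 0; slot 0 is free → place at 0.
496 hashes to 0; 0 taken → place at 1.
639 hashes to 0; 0,1 taken → place at 4.
746 hashes to 9; slot 9 is free → place at 9.
452 hashes to 0; 0,1,4,9 taken → place at 5.
Table: [111, 496, ., ., 639, 452, ., ., ., 746, .]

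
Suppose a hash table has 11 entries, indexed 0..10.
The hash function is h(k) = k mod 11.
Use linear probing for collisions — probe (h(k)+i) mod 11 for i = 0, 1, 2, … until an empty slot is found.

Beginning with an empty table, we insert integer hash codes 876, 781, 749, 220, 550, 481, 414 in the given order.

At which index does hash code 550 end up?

3

876: h=7 → slot 7
781: h=0 → slot 0
749: h=1 → slot 1
220: h=0, probe 0,1,2 → slot 2
550: h=0, probe 0,1,2,3 → slot 3
481: h=8 → slot 8
414: h=7, probe 7,8,9 → slot 9
Table: [781, 749, 220, 550, ., ., ., 876, 481, 414, .]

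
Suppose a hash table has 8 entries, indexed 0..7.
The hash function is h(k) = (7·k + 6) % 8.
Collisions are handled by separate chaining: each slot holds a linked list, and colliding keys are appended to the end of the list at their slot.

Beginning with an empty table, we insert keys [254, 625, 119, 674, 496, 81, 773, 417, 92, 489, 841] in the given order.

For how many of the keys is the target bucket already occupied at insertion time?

4

Insert 254: h=0, bucket 0 empty → new chain.
Insert 625: h=5, bucket 5 empty → new chain.
Insert 119: h=7, bucket 7 empty → new chain.
Insert 674: h=4, bucket 4 empty → new chain.
Insert 496: h=6, bucket 6 empty → new chain.
Insert 81: h=5, bucket 5 nonempty → append to chain.
Insert 773: h=1, bucket 1 empty → new chain.
Insert 417: h=5, bucket 5 nonempty → append to chain.
Insert 92: h=2, bucket 2 empty → new chain.
Insert 489: h=5, bucket 5 nonempty → append to chain.
Insert 841: h=5, bucket 5 nonempty → append to chain.
Final buckets:
0: 254
1: 773
2: 92
3: -
4: 674
5: 625 -> 81 -> 417 -> 489 -> 841
6: 496
7: 119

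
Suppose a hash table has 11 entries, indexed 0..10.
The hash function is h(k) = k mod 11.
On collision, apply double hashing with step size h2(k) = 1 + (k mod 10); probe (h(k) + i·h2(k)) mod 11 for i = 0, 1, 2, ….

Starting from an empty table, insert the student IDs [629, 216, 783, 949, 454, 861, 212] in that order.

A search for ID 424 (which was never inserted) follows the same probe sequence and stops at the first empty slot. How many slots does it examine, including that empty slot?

2

Insert 629: h=2, slot 2 empty => index 2.
Insert 216: h=7, slot 7 empty => index 7.
Insert 783: h=2, h2=4, slot 2 occupied => index 6.
Insert 949: h=3, slot 3 empty => index 3.
Insert 454: h=3, h2=5, slot 3 occupied => index 8.
Insert 861: h=3, h2=2, slot 3 occupied => index 5.
Insert 212: h=3, h2=3, slots 3,6 occupied => index 9.
Table: [., ., 629, 949, ., 861, 783, 216, 454, 212, .]
Lookup 424: h=6, h2=5, probe 6,0 → slot 0 empty, not found.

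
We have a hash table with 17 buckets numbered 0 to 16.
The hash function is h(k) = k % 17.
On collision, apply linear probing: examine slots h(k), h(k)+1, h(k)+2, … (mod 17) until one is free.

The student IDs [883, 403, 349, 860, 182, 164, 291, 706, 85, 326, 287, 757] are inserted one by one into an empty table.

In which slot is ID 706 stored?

883 hashes to 16; slot 16 is free → place at 16.
403 hashes to 12; slot 12 is free → place at 12.
349 hashes to 9; slot 9 is free → place at 9.
860 hashes to 10; slot 10 is free → place at 10.
182 hashes to 12; 12 taken → place at 13.
164 hashes to 11; slot 11 is free → place at 11.
291 hashes to 2; slot 2 is free → place at 2.
706 hashes to 9; 9,10,11,12,13 taken → place at 14.
85 hashes to 0; slot 0 is free → place at 0.
326 hashes to 3; slot 3 is free → place at 3.
287 hashes to 15; slot 15 is free → place at 15.
757 hashes to 9; 9,10,11,12,13,14,15,16,0 taken → place at 1.
Table: [85, 757, 291, 326, _, _, _, _, _, 349, 860, 164, 403, 182, 706, 287, 883]

14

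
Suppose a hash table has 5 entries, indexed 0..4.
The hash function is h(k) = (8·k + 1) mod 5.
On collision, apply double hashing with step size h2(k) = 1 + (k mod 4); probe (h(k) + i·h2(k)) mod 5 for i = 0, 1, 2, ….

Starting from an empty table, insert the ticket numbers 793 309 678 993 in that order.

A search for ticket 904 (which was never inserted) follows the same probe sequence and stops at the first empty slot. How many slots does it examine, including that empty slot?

2

Insert 793: h=0, slot 0 empty → index 0.
Insert 309: h=3, slot 3 empty → index 3.
Insert 678: h=0, h2=3, slots 0,3 occupied → index 1.
Insert 993: h=0, h2=2, slot 0 occupied → index 2.
Table: [793, 678, 993, 309, —]
Lookup 904: h=3, h2=1, probe 3,4 → slot 4 empty, not found.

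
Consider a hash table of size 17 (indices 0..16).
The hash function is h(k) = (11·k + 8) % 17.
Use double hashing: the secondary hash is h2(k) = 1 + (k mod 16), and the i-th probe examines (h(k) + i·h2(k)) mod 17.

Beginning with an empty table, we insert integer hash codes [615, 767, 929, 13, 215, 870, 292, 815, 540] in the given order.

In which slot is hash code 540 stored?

615: h=7 → slot 7
767: h=13 → slot 13
929: h=10 → slot 10
13: h=15 → slot 15
215: h=10, h2=8, probe 10,1 → slot 1
870: h=7, h2=7, probe 7,14 → slot 14
292: h=7, h2=5, probe 7,12 → slot 12
815: h=14, h2=16, probe 14,13,12,11 → slot 11
540: h=15, h2=13, probe 15,11,7,3 → slot 3
Table: [_, 215, _, 540, _, _, _, 615, _, _, 929, 815, 292, 767, 870, 13, _]

3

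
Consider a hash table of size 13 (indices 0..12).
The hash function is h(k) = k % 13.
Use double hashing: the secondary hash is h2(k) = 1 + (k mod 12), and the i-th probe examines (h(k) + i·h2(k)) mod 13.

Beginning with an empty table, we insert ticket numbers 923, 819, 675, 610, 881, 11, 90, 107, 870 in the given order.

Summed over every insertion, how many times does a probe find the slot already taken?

8

923 hashes to 0; slot 0 is free → place at 0.
819 hashes to 0, h2=4; 0 taken → place at 4.
675 hashes to 12; slot 12 is free → place at 12.
610 hashes to 12, h2=11; 12 taken → place at 10.
881 hashes to 10, h2=6; 10 taken → place at 3.
11 hashes to 11; slot 11 is free → place at 11.
90 hashes to 12, h2=7; 12 taken → place at 6.
107 hashes to 3, h2=12; 3 taken → place at 2.
870 hashes to 12, h2=7; 12,6,0 taken → place at 7.
Table: [923, ∅, 107, 881, 819, ∅, 90, 870, ∅, ∅, 610, 11, 675]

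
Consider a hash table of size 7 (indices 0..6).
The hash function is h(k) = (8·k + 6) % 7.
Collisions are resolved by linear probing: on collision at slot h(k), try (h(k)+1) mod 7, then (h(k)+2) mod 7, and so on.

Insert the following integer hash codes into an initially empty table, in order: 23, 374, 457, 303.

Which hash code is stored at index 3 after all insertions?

23: h=1 -> slot 1
374: h=2 -> slot 2
457: h=1, probe 1,2,3 -> slot 3
303: h=1, probe 1,2,3,4 -> slot 4
Table: [_, 23, 374, 457, 303, _, _]

457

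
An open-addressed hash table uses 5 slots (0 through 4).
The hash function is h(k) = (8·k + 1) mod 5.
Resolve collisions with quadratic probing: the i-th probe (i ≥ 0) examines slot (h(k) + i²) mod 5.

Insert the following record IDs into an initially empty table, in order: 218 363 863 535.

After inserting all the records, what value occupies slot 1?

218 hashes to 0; slot 0 is free → place at 0.
363 hashes to 0; 0 taken → place at 1.
863 hashes to 0; 0,1 taken → place at 4.
535 hashes to 1; 1 taken → place at 2.
Table: [218, 363, 535, —, 863]

363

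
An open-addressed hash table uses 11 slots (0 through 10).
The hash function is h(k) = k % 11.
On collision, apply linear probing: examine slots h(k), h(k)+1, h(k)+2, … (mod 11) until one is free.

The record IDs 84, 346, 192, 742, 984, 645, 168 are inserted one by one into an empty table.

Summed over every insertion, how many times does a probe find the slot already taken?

84: h=7 => slot 7
346: h=5 => slot 5
192: h=5, probe 5,6 => slot 6
742: h=5, probe 5,6,7,8 => slot 8
984: h=5, probe 5,6,7,8,9 => slot 9
645: h=7, probe 7,8,9,10 => slot 10
168: h=3 => slot 3
Table: [∅, ∅, ∅, 168, ∅, 346, 192, 84, 742, 984, 645]

11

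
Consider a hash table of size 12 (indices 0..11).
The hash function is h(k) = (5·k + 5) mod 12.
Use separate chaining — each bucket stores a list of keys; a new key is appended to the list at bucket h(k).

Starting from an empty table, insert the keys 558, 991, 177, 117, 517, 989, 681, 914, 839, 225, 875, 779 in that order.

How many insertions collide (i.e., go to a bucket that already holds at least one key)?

Insert 558: h=11, bucket 11 empty -> new chain.
Insert 991: h=4, bucket 4 empty -> new chain.
Insert 177: h=2, bucket 2 empty -> new chain.
Insert 117: h=2, bucket 2 nonempty -> append to chain.
Insert 517: h=10, bucket 10 empty -> new chain.
Insert 989: h=6, bucket 6 empty -> new chain.
Insert 681: h=2, bucket 2 nonempty -> append to chain.
Insert 914: h=3, bucket 3 empty -> new chain.
Insert 839: h=0, bucket 0 empty -> new chain.
Insert 225: h=2, bucket 2 nonempty -> append to chain.
Insert 875: h=0, bucket 0 nonempty -> append to chain.
Insert 779: h=0, bucket 0 nonempty -> append to chain.
Final buckets:
0: 839 -> 875 -> 779
1: ∅
2: 177 -> 117 -> 681 -> 225
3: 914
4: 991
5: ∅
6: 989
7: ∅
8: ∅
9: ∅
10: 517
11: 558

5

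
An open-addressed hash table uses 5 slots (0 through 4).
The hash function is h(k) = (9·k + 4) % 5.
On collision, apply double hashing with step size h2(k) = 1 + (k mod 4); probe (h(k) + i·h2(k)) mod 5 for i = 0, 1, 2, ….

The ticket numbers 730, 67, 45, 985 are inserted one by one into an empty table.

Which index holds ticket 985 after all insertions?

730: h=4 => slot 4
67: h=2 => slot 2
45: h=4, h2=2, probe 4,1 => slot 1
985: h=4, h2=2, probe 4,1,3 => slot 3
Table: [—, 45, 67, 985, 730]

3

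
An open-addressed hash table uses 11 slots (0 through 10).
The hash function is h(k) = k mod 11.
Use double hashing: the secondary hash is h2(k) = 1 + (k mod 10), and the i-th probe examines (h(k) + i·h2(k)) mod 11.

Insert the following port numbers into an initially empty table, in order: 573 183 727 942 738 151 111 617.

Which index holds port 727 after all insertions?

9

573: h=1 => slot 1
183: h=7 => slot 7
727: h=1, h2=8, probe 1,9 => slot 9
942: h=7, h2=3, probe 7,10 => slot 10
738: h=1, h2=9, probe 1,10,8 => slot 8
151: h=8, h2=2, probe 8,10,1,3 => slot 3
111: h=1, h2=2, probe 1,3,5 => slot 5
617: h=1, h2=8, probe 1,9,6 => slot 6
Table: [., 573, ., 151, ., 111, 617, 183, 738, 727, 942]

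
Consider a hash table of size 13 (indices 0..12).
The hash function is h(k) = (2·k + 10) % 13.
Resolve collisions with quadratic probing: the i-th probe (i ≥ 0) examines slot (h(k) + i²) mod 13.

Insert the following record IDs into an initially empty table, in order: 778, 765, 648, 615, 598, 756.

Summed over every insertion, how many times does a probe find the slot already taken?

4

778: h=6 → slot 6
765: h=6, probe 6,7 → slot 7
648: h=6, probe 6,7,10 → slot 10
615: h=5 → slot 5
598: h=10, probe 10,11 → slot 11
756: h=1 → slot 1
Table: [-, 756, -, -, -, 615, 778, 765, -, -, 648, 598, -]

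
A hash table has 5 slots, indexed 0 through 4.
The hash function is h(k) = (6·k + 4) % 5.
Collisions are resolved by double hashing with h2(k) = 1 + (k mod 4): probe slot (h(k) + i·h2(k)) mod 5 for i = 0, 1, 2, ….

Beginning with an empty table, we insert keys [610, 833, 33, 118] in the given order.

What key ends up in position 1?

Insert 610: h=4, slot 4 empty => index 4.
Insert 833: h=2, slot 2 empty => index 2.
Insert 33: h=2, h2=2, slots 2,4 occupied => index 1.
Insert 118: h=2, h2=3, slot 2 occupied => index 0.
Table: [118, 33, 833, -, 610]

33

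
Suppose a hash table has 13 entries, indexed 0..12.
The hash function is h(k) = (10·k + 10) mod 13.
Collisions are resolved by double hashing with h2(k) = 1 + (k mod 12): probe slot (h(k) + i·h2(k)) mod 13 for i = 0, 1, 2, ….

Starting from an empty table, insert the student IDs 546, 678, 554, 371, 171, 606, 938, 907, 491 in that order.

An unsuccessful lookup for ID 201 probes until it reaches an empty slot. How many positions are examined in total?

4

546: h=10 => slot 10
678: h=4 => slot 4
554: h=12 => slot 12
371: h=2 => slot 2
171: h=4, h2=4, probe 4,8 => slot 8
606: h=12, h2=7, probe 12,6 => slot 6
938: h=4, h2=3, probe 4,7 => slot 7
907: h=6, h2=8, probe 6,1 => slot 1
491: h=6, h2=12, probe 6,5 => slot 5
Table: [—, 907, 371, —, 678, 491, 606, 938, 171, —, 546, —, 554]
Lookup 201: h=5, h2=10, probe 5,2,12,9 → slot 9 empty, not found.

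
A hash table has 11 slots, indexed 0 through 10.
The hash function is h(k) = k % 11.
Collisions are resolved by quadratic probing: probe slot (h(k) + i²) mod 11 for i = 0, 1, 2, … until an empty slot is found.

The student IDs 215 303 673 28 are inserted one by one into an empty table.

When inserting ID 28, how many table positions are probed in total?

3

215 hashes to 6; slot 6 is free => place at 6.
303 hashes to 6; 6 taken => place at 7.
673 hashes to 2; slot 2 is free => place at 2.
28 hashes to 6; 6,7 taken => place at 10.
Table: [., ., 673, ., ., ., 215, 303, ., ., 28]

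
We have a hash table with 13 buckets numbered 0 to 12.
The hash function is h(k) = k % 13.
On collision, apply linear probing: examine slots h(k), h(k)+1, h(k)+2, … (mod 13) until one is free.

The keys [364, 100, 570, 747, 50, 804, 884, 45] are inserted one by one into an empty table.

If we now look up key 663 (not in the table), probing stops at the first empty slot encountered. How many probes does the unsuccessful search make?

4

364: h=0 => slot 0
100: h=9 => slot 9
570: h=11 => slot 11
747: h=6 => slot 6
50: h=11, probe 11,12 => slot 12
804: h=11, probe 11,12,0,1 => slot 1
884: h=0, probe 0,1,2 => slot 2
45: h=6, probe 6,7 => slot 7
Table: [364, 804, 884, ., ., ., 747, 45, ., 100, ., 570, 50]
Lookup 663: h=0, probe 0,1,2,3 → slot 3 empty, not found.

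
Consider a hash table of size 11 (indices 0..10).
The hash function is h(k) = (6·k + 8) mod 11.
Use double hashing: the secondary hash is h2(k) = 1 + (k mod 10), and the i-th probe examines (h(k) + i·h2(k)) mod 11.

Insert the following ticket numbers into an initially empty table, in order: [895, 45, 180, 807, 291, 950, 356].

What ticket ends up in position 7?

807

895: h=10 => slot 10
45: h=3 => slot 3
180: h=10, h2=1, probe 10,0 => slot 0
807: h=10, h2=8, probe 10,7 => slot 7
291: h=5 => slot 5
950: h=10, h2=1, probe 10,0,1 => slot 1
356: h=10, h2=7, probe 10,6 => slot 6
Table: [180, 950, —, 45, —, 291, 356, 807, —, —, 895]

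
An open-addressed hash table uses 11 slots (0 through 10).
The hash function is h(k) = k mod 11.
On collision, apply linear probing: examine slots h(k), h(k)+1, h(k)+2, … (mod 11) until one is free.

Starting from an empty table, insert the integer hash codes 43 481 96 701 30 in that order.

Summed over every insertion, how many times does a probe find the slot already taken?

Insert 43: h=10, slot 10 empty => index 10.
Insert 481: h=8, slot 8 empty => index 8.
Insert 96: h=8, slot 8 occupied => index 9.
Insert 701: h=8, slots 8,9,10 occupied => index 0.
Insert 30: h=8, slots 8,9,10,0 occupied => index 1.
Table: [701, 30, ., ., ., ., ., ., 481, 96, 43]

8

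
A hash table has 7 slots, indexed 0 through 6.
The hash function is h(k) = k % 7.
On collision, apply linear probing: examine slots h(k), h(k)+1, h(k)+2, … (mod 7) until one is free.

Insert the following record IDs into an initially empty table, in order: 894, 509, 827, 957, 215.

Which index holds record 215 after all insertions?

Insert 894: h=5, slot 5 empty -> index 5.
Insert 509: h=5, slot 5 occupied -> index 6.
Insert 827: h=1, slot 1 empty -> index 1.
Insert 957: h=5, slots 5,6 occupied -> index 0.
Insert 215: h=5, slots 5,6,0,1 occupied -> index 2.
Table: [957, 827, 215, —, —, 894, 509]

2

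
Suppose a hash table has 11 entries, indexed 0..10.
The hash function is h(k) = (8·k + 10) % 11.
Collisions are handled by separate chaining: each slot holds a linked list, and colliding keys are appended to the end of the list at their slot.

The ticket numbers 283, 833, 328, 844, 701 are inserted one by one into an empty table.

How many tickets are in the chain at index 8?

4

Insert 283: h=8, bucket 8 empty → new chain.
Insert 833: h=8, bucket 8 nonempty → append to chain.
Insert 328: h=5, bucket 5 empty → new chain.
Insert 844: h=8, bucket 8 nonempty → append to chain.
Insert 701: h=8, bucket 8 nonempty → append to chain.
Final buckets:
0: —
1: —
2: —
3: —
4: —
5: 328
6: —
7: —
8: 283 -> 833 -> 844 -> 701
9: —
10: —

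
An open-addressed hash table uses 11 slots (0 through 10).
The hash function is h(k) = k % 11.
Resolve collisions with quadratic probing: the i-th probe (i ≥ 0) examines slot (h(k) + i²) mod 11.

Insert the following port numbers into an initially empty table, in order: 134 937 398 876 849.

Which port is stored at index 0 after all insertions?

849

134 hashes to 2; slot 2 is free -> place at 2.
937 hashes to 2; 2 taken -> place at 3.
398 hashes to 2; 2,3 taken -> place at 6.
876 hashes to 7; slot 7 is free -> place at 7.
849 hashes to 2; 2,3,6 taken -> place at 0.
Table: [849, _, 134, 937, _, _, 398, 876, _, _, _]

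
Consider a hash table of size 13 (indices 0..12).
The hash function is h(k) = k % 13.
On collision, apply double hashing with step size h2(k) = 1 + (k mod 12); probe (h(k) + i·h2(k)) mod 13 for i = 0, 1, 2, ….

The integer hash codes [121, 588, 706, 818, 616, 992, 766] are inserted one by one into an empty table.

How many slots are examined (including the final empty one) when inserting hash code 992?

121: h=4 => slot 4
588: h=3 => slot 3
706: h=4, h2=11, probe 4,2 => slot 2
818: h=12 => slot 12
616: h=5 => slot 5
992: h=4, h2=9, probe 4,0 => slot 0
766: h=12, h2=11, probe 12,10 => slot 10
Table: [992, ., 706, 588, 121, 616, ., ., ., ., 766, ., 818]

2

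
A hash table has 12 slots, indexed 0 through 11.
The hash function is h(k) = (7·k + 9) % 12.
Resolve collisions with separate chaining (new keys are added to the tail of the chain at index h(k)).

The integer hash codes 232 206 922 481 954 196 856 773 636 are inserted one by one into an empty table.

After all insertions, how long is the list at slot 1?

3

Insert 232: h=1, bucket 1 empty -> new chain.
Insert 206: h=11, bucket 11 empty -> new chain.
Insert 922: h=7, bucket 7 empty -> new chain.
Insert 481: h=4, bucket 4 empty -> new chain.
Insert 954: h=3, bucket 3 empty -> new chain.
Insert 196: h=1, bucket 1 nonempty -> append to chain.
Insert 856: h=1, bucket 1 nonempty -> append to chain.
Insert 773: h=8, bucket 8 empty -> new chain.
Insert 636: h=9, bucket 9 empty -> new chain.
Final buckets:
0: —
1: 232 -> 196 -> 856
2: —
3: 954
4: 481
5: —
6: —
7: 922
8: 773
9: 636
10: —
11: 206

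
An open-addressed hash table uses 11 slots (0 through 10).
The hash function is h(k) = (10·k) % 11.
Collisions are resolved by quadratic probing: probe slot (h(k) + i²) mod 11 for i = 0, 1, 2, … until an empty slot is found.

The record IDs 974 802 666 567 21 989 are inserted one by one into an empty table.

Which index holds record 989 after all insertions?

10

974 hashes to 5; slot 5 is free → place at 5.
802 hashes to 1; slot 1 is free → place at 1.
666 hashes to 5; 5 taken → place at 6.
567 hashes to 5; 5,6 taken → place at 9.
21 hashes to 1; 1 taken → place at 2.
989 hashes to 1; 1,2,5 taken → place at 10.
Table: [—, 802, 21, —, —, 974, 666, —, —, 567, 989]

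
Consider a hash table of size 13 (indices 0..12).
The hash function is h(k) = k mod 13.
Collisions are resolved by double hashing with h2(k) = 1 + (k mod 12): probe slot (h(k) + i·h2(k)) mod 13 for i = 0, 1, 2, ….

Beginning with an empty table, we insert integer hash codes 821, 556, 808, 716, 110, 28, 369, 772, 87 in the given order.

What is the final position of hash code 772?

4

821 hashes to 2; slot 2 is free -> place at 2.
556 hashes to 10; slot 10 is free -> place at 10.
808 hashes to 2, h2=5; 2 taken -> place at 7.
716 hashes to 1; slot 1 is free -> place at 1.
110 hashes to 6; slot 6 is free -> place at 6.
28 hashes to 2, h2=5; 2,7 taken -> place at 12.
369 hashes to 5; slot 5 is free -> place at 5.
772 hashes to 5, h2=5; 5,10,2,7,12 taken -> place at 4.
87 hashes to 9; slot 9 is free -> place at 9.
Table: [., 716, 821, ., 772, 369, 110, 808, ., 87, 556, ., 28]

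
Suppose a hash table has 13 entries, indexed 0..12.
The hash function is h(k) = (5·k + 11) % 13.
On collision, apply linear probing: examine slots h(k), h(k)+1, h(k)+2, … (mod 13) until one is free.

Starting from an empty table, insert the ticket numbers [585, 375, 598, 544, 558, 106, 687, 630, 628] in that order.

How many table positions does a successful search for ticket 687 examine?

585: h=11 → slot 11
375: h=1 → slot 1
598: h=11, probe 11,12 → slot 12
544: h=1, probe 1,2 → slot 2
558: h=6 → slot 6
106: h=8 → slot 8
687: h=1, probe 1,2,3 → slot 3
630: h=2, probe 2,3,4 → slot 4
628: h=5 → slot 5
Table: [-, 375, 544, 687, 630, 628, 558, -, 106, -, -, 585, 598]
Lookup 687: h=1, probe 1,2,3 → found at 3.

3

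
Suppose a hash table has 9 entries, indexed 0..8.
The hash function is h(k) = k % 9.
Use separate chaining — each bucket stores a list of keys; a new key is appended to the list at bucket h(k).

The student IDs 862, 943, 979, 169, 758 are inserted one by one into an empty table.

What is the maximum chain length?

4

862 -> bucket 7
943 -> bucket 7 (collision)
979 -> bucket 7 (collision)
169 -> bucket 7 (collision)
758 -> bucket 2
Final buckets:
0: .
1: .
2: 758
3: .
4: .
5: .
6: .
7: 862 -> 943 -> 979 -> 169
8: .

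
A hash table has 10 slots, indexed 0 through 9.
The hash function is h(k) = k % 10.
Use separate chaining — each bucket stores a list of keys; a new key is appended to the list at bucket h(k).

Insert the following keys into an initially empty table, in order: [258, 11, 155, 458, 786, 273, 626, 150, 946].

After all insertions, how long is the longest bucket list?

3

258 → bucket 8
11 → bucket 1
155 → bucket 5
458 → bucket 8 (collision)
786 → bucket 6
273 → bucket 3
626 → bucket 6 (collision)
150 → bucket 0
946 → bucket 6 (collision)
Final buckets:
0: 150
1: 11
2: -
3: 273
4: -
5: 155
6: 786 -> 626 -> 946
7: -
8: 258 -> 458
9: -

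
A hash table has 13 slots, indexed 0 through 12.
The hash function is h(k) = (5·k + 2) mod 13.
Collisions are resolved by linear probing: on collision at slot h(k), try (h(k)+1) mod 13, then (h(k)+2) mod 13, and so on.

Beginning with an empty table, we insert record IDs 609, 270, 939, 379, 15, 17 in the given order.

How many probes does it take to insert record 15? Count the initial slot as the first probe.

609 hashes to 5; slot 5 is free -> place at 5.
270 hashes to 0; slot 0 is free -> place at 0.
939 hashes to 4; slot 4 is free -> place at 4.
379 hashes to 12; slot 12 is free -> place at 12.
15 hashes to 12; 12,0 taken -> place at 1.
17 hashes to 9; slot 9 is free -> place at 9.
Table: [270, 15, —, —, 939, 609, —, —, —, 17, —, —, 379]

3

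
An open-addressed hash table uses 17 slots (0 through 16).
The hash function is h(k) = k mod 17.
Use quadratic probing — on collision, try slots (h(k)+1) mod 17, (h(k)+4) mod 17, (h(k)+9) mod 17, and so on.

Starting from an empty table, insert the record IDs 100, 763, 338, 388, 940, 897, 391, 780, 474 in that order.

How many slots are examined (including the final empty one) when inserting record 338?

3

100 hashes to 15; slot 15 is free -> place at 15.
763 hashes to 15; 15 taken -> place at 16.
338 hashes to 15; 15,16 taken -> place at 2.
388 hashes to 14; slot 14 is free -> place at 14.
940 hashes to 5; slot 5 is free -> place at 5.
897 hashes to 13; slot 13 is free -> place at 13.
391 hashes to 0; slot 0 is free -> place at 0.
780 hashes to 15; 15,16,2 taken -> place at 7.
474 hashes to 15; 15,16,2,7,14 taken -> place at 6.
Table: [391, ∅, 338, ∅, ∅, 940, 474, 780, ∅, ∅, ∅, ∅, ∅, 897, 388, 100, 763]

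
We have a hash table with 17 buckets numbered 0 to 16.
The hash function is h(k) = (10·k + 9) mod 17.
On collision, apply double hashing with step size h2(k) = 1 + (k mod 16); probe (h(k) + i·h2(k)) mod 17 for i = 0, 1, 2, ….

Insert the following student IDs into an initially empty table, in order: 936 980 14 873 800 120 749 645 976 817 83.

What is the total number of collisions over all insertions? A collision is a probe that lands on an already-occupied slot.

6

936 hashes to 2; slot 2 is free -> place at 2.
980 hashes to 0; slot 0 is free -> place at 0.
14 hashes to 13; slot 13 is free -> place at 13.
873 hashes to 1; slot 1 is free -> place at 1.
800 hashes to 2, h2=1; 2 taken -> place at 3.
120 hashes to 2, h2=9; 2 taken -> place at 11.
749 hashes to 2, h2=14; 2 taken -> place at 16.
645 hashes to 16, h2=6; 16 taken -> place at 5.
976 hashes to 11, h2=1; 11 taken -> place at 12.
817 hashes to 2, h2=2; 2 taken -> place at 4.
83 hashes to 6; slot 6 is free -> place at 6.
Table: [980, 873, 936, 800, 817, 645, 83, -, -, -, -, 120, 976, 14, -, -, 749]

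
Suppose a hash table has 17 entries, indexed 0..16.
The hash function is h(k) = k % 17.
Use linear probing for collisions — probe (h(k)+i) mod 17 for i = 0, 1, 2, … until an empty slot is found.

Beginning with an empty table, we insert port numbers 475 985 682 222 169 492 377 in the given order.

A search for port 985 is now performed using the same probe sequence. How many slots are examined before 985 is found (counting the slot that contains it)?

2

475 hashes to 16; slot 16 is free => place at 16.
985 hashes to 16; 16 taken => place at 0.
682 hashes to 2; slot 2 is free => place at 2.
222 hashes to 1; slot 1 is free => place at 1.
169 hashes to 16; 16,0,1,2 taken => place at 3.
492 hashes to 16; 16,0,1,2,3 taken => place at 4.
377 hashes to 3; 3,4 taken => place at 5.
Table: [985, 222, 682, 169, 492, 377, ., ., ., ., ., ., ., ., ., ., 475]
Lookup 985: h=16, probe 16,0 → found at 0.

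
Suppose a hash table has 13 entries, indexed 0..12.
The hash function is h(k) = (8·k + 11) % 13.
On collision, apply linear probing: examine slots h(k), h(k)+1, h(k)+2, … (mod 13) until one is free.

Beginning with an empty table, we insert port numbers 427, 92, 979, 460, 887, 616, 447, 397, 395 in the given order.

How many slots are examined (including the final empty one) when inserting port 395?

427 hashes to 8; slot 8 is free => place at 8.
92 hashes to 6; slot 6 is free => place at 6.
979 hashes to 4; slot 4 is free => place at 4.
460 hashes to 12; slot 12 is free => place at 12.
887 hashes to 9; slot 9 is free => place at 9.
616 hashes to 12; 12 taken => place at 0.
447 hashes to 12; 12,0 taken => place at 1.
397 hashes to 2; slot 2 is free => place at 2.
395 hashes to 12; 12,0,1,2 taken => place at 3.
Table: [616, 447, 397, 395, 979, —, 92, —, 427, 887, —, —, 460]

5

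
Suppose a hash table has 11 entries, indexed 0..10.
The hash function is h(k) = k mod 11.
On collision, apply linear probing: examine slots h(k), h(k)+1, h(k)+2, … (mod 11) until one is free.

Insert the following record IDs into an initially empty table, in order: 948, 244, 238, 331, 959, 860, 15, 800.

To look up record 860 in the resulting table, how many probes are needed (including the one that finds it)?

4

948: h=2 => slot 2
244: h=2, probe 2,3 => slot 3
238: h=7 => slot 7
331: h=1 => slot 1
959: h=2, probe 2,3,4 => slot 4
860: h=2, probe 2,3,4,5 => slot 5
15: h=4, probe 4,5,6 => slot 6
800: h=8 => slot 8
Table: [∅, 331, 948, 244, 959, 860, 15, 238, 800, ∅, ∅]
Lookup 860: h=2, probe 2,3,4,5 → found at 5.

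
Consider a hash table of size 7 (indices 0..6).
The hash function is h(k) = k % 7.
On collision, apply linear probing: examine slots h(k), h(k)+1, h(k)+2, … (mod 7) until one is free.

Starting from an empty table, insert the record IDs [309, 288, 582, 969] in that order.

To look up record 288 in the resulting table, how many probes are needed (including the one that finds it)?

2

309 hashes to 1; slot 1 is free => place at 1.
288 hashes to 1; 1 taken => place at 2.
582 hashes to 1; 1,2 taken => place at 3.
969 hashes to 3; 3 taken => place at 4.
Table: [—, 309, 288, 582, 969, —, —]
Lookup 288: h=1, probe 1,2 → found at 2.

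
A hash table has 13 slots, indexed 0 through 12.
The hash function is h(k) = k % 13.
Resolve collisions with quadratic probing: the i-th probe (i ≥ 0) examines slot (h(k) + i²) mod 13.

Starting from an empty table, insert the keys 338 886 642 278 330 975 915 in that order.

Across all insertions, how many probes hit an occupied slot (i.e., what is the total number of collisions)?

338: h=0 -> slot 0
886: h=2 -> slot 2
642: h=5 -> slot 5
278: h=5, probe 5,6 -> slot 6
330: h=5, probe 5,6,9 -> slot 9
975: h=0, probe 0,1 -> slot 1
915: h=5, probe 5,6,9,1,8 -> slot 8
Table: [338, 975, 886, _, _, 642, 278, _, 915, 330, _, _, _]

8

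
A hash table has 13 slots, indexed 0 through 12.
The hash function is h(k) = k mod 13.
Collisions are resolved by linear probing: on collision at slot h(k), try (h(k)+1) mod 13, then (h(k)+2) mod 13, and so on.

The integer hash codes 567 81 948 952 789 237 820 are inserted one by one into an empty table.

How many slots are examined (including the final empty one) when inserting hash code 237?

3

567 hashes to 8; slot 8 is free => place at 8.
81 hashes to 3; slot 3 is free => place at 3.
948 hashes to 12; slot 12 is free => place at 12.
952 hashes to 3; 3 taken => place at 4.
789 hashes to 9; slot 9 is free => place at 9.
237 hashes to 3; 3,4 taken => place at 5.
820 hashes to 1; slot 1 is free => place at 1.
Table: [—, 820, —, 81, 952, 237, —, —, 567, 789, —, —, 948]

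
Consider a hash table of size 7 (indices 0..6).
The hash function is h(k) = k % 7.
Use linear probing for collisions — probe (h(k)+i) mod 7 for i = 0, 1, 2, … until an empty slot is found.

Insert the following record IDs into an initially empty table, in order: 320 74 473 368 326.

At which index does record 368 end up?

0

320: h=5 => slot 5
74: h=4 => slot 4
473: h=4, probe 4,5,6 => slot 6
368: h=4, probe 4,5,6,0 => slot 0
326: h=4, probe 4,5,6,0,1 => slot 1
Table: [368, 326, ., ., 74, 320, 473]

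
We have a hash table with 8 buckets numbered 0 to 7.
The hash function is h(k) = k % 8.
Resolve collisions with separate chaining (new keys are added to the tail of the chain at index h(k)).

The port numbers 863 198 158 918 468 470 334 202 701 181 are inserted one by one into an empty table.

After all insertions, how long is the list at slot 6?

863 → bucket 7
198 → bucket 6
158 → bucket 6 (collision)
918 → bucket 6 (collision)
468 → bucket 4
470 → bucket 6 (collision)
334 → bucket 6 (collision)
202 → bucket 2
701 → bucket 5
181 → bucket 5 (collision)
Final buckets:
0: -
1: -
2: 202
3: -
4: 468
5: 701 -> 181
6: 198 -> 158 -> 918 -> 470 -> 334
7: 863

5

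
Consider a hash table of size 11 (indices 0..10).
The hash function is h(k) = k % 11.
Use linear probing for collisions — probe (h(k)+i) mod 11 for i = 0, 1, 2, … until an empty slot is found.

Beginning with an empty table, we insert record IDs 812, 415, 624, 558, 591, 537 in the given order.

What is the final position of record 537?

812: h=9 => slot 9
415: h=8 => slot 8
624: h=8, probe 8,9,10 => slot 10
558: h=8, probe 8,9,10,0 => slot 0
591: h=8, probe 8,9,10,0,1 => slot 1
537: h=9, probe 9,10,0,1,2 => slot 2
Table: [558, 591, 537, -, -, -, -, -, 415, 812, 624]

2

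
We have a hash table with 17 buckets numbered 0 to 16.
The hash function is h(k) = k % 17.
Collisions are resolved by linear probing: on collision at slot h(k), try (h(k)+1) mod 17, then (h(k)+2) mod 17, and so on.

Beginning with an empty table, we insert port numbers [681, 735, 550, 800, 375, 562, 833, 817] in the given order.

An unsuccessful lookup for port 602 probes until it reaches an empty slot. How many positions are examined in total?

2

681 hashes to 1; slot 1 is free -> place at 1.
735 hashes to 4; slot 4 is free -> place at 4.
550 hashes to 6; slot 6 is free -> place at 6.
800 hashes to 1; 1 taken -> place at 2.
375 hashes to 1; 1,2 taken -> place at 3.
562 hashes to 1; 1,2,3,4 taken -> place at 5.
833 hashes to 0; slot 0 is free -> place at 0.
817 hashes to 1; 1,2,3,4,5,6 taken -> place at 7.
Table: [833, 681, 800, 375, 735, 562, 550, 817, -, -, -, -, -, -, -, -, -]
Lookup 602: h=7, probe 7,8 → slot 8 empty, not found.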